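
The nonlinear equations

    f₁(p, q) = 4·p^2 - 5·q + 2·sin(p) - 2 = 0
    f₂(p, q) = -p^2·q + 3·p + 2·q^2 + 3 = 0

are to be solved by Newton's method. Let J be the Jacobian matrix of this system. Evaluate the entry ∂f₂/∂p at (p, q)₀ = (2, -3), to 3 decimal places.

15.000

∂f₂/∂p = -2·p·q + 3.
At (2, -3) this is 15.000.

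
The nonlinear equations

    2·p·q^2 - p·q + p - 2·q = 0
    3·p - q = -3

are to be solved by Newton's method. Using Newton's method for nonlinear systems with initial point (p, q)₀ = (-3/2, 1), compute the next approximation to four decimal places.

At (-3/2, 1): F = (-5.0000, -2.5000).
Jacobian J = [[2·q^2 - q + 1, 4·p·q - p - 2], [3, -1]].
At the point, J = [[2.0000, -6.5000], [3.0000, -1.0000]] (det J = 17.5000).
Solving J·Δ = −F gives Δ = (0.6429, -0.5714).
Then the next iterate is (p, q)₁ = (-0.8571, 0.4286).

(-0.8571, 0.4286)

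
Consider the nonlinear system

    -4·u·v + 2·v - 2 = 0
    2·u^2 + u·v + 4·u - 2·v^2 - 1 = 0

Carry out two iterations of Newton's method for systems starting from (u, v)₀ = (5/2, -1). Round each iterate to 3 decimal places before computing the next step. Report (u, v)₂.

(0.860, -1.180)

At (5/2, -1): F = (6.000, 17.000).
Jacobian J = [[-4·v, -4·u + 2], [4·u + v + 4, u - 4·v]].
At the point, J = [[4.000, -8.000], [13.000, 6.500]] (det J = 130.000).
Solving J·Δ = −F gives Δ = (-1.346, 0.077).
Then the next iterate is (u, v)₁ = (1.154, -0.923).
Round to (1.154, -0.923) and repeat: F = (0.41457, 3.51043), J = [[3.692, -2.616], [7.693, 4.846]].
Δ = (-0.294, -0.257), so (u, v)₂ = (0.860, -1.180).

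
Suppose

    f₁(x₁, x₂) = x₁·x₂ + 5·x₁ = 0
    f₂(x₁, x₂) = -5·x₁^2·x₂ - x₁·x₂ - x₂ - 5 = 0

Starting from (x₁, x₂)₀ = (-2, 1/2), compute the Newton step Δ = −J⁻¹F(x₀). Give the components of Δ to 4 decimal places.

At (-2, 1/2): F = (-11.0000, -14.5000).
Jacobian J = [[x₂ + 5, x₁], [-10·x₁·x₂ - x₂, -5·x₁^2 - x₁ - 1]].
At the point, J = [[5.5000, -2.0000], [9.5000, -19.0000]] (det J = -85.5000).
Solving J·Δ = −F gives Δ = (2.1053, 0.2895).

(2.1053, 0.2895)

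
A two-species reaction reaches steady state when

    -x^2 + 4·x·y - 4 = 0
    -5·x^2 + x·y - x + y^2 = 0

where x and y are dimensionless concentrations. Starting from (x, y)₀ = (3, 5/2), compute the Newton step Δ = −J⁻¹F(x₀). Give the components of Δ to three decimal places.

(-1.463, -0.929)

At (3, 5/2): F = (17.000, -34.250).
Jacobian J = [[-2·x + 4·y, 4·x], [-10·x + y - 1, x + 2·y]].
At the point, J = [[4.000, 12.000], [-28.500, 8.000]] (det J = 374.000).
Solving J·Δ = −F gives Δ = (-1.463, -0.929).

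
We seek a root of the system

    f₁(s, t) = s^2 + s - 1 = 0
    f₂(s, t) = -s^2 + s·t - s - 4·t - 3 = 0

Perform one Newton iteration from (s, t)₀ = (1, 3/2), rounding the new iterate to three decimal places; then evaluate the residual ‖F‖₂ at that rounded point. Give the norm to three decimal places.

At (1, 3/2): F = (1.000, -9.500).
Jacobian J = [[2·s + 1, 0], [-2·s + t - 1, s - 4]].
At the point, J = [[3.000, 0.000], [-1.500, -3.000]] (det J = -9.000).
Solving J·Δ = −F gives Δ = (-0.333, -3.000).
Then the next iterate is (s, t)₁ = (0.667, -1.500).
Re-evaluating at (0.667, -1.500): F = (0.11189, 0.88761), so ‖F‖₂ = 0.895.

0.895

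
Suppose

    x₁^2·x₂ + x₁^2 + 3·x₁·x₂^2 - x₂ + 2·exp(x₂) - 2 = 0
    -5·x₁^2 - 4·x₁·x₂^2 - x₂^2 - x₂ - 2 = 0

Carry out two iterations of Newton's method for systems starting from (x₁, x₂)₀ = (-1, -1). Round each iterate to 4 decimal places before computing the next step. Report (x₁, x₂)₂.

(0.8346, -1.7360)

At (-1, -1): F = (-3.264241, -3.0000).
Jacobian J = [[2·x₁·x₂ + 2·x₁ + 3·x₂^2, x₁^2 + 6·x₁·x₂ + 2·exp(x₂) - 1], [-10·x₁ - 4·x₂^2, -8·x₁·x₂ - 2·x₂ - 1]].
At the point, J = [[3.0000, 6.735759], [6.0000, -7.0000]] (det J = -61.414553).
Solving J·Δ = −F gives Δ = (0.7011, 0.1724).
Then the next iterate is (x₁, x₂)₁ = (-0.2989, -0.8276).
Round to (-0.2989, -0.8276) and repeat: F = (-0.896973, -1.485135), J = [[1.951705, 1.447753], [0.249313, -1.323757]].
Δ = (1.1335, -0.9084), so (x₁, x₂)₂ = (0.8346, -1.7360).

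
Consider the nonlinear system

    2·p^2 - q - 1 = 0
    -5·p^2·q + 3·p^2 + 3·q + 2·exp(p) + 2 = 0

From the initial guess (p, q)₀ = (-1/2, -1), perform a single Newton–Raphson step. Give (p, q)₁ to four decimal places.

At (-1/2, -1): F = (0.5000, 2.213061).
Jacobian J = [[4·p, -1], [-10·p·q + 6·p + 2·exp(p), -5·p^2 + 3]].
At the point, J = [[-2.0000, -1.0000], [-6.786939, 1.7500]] (det J = -10.286939).
Solving J·Δ = −F gives Δ = (0.3002, -0.1004).
Then the next iterate is (p, q)₁ = (-0.1998, -1.1004).

(-0.1998, -1.1004)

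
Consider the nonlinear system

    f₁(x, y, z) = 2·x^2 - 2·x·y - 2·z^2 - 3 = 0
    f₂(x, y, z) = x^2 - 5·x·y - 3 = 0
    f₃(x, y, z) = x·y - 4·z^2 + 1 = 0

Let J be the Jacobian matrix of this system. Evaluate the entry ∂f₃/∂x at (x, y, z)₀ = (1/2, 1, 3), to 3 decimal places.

∂f₃/∂x = y.
At (1/2, 1, 3) this is 1.000.

1.000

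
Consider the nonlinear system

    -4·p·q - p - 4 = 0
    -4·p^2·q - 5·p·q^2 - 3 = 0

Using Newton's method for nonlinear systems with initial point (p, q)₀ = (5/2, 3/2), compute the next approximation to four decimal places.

(-23.8000, 17.7600)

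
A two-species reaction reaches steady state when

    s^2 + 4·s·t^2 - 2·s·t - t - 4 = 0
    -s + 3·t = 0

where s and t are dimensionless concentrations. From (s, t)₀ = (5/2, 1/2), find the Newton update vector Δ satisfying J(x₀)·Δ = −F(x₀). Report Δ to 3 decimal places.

(-0.487, 0.171)

At (5/2, 1/2): F = (1.750, -1.000).
Jacobian J = [[2·s + 4·t^2 - 2·t, 8·s·t - 2·s - 1], [-1, 3]].
At the point, J = [[5.000, 4.000], [-1.000, 3.000]] (det J = 19.000).
Solving J·Δ = −F gives Δ = (-0.487, 0.171).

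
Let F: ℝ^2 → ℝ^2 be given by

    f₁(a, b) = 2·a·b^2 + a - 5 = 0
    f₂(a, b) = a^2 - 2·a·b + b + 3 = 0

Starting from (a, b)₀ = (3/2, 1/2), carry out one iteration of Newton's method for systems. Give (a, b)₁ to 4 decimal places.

(0.6944, 1.8194)

At (3/2, 1/2): F = (-2.7500, 4.2500).
Jacobian J = [[2·b^2 + 1, 4·a·b], [2·a - 2·b, -2·a + 1]].
At the point, J = [[1.5000, 3.0000], [2.0000, -2.0000]] (det J = -9.0000).
Solving J·Δ = −F gives Δ = (-0.8056, 1.3194).
Then the next iterate is (a, b)₁ = (0.6944, 1.8194).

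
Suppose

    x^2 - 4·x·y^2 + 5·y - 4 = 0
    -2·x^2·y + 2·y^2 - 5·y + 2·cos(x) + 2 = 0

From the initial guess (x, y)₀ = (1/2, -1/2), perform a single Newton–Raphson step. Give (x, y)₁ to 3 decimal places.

At (1/2, -1/2): F = (-6.750, 7.00517).
Jacobian J = [[2·x - 4·y^2, -8·x·y + 5], [-4·x·y - 2·sin(x), -2·x^2 + 4·y - 5]].
At the point, J = [[0.000, 7.000], [0.04115, -7.500]] (det J = -0.28804).
Solving J·Δ = −F gives Δ = (5.516, 0.964).
Then the next iterate is (x, y)₁ = (6.016, 0.464).

(6.016, 0.464)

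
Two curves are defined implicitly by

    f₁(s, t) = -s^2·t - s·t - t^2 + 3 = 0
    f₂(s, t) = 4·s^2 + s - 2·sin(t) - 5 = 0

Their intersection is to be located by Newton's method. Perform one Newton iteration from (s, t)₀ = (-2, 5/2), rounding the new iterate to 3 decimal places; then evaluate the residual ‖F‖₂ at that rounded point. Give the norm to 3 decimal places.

2.137

At (-2, 5/2): F = (-8.250, 7.80306).
Jacobian J = [[-2·s·t - t, -s^2 - s - 2·t], [8·s + 1, -2·cos(t)]].
At the point, J = [[7.500, -7.000], [-15.000, 1.60229]] (det J = -92.98285).
Solving J·Δ = −F gives Δ = (0.445, -0.701).
Then the next iterate is (s, t)₁ = (-1.555, 1.799).
Re-evaluating at (-1.555, 1.799): F = (-1.78898, 1.16895), so ‖F‖₂ = 2.137.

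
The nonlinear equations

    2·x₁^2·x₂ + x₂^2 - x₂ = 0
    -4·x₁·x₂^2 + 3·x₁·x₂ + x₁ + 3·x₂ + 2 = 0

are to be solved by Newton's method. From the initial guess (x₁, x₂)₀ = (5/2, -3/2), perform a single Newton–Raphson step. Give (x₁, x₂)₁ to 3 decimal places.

(1.860, -0.864)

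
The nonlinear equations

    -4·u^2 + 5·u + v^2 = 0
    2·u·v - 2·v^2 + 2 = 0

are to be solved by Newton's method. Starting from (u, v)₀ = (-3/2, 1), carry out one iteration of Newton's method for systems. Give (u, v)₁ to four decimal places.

At (-3/2, 1): F = (-15.5000, -3.0000).
Jacobian J = [[-8·u + 5, 2·v], [2·v, 2·u - 4·v]].
At the point, J = [[17.0000, 2.0000], [2.0000, -7.0000]] (det J = -123.0000).
Solving J·Δ = −F gives Δ = (0.9309, -0.1626).
Then the next iterate is (u, v)₁ = (-0.5691, 0.8374).

(-0.5691, 0.8374)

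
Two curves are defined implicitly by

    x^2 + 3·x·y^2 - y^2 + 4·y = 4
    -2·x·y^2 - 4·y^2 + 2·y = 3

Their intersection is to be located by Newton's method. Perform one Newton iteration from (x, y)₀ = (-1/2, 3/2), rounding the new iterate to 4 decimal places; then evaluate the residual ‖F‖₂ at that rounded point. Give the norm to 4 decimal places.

At (-1/2, 3/2): F = (-3.3750, -6.7500).
Jacobian J = [[2·x + 3·y^2, 6·x·y - 2·y + 4], [-2·y^2, -4·x·y - 8·y + 2]].
At the point, J = [[5.7500, -3.5000], [-4.5000, -7.0000]] (det J = -56.0000).
Solving J·Δ = −F gives Δ = (0.0000, -0.9643).
Then the next iterate is (x, y)₁ = (-0.5000, 0.5357).
Re-evaluating at (-0.5000, 0.5357): F = (-2.324636, -2.789523), so ‖F‖₂ = 3.6312.

3.6312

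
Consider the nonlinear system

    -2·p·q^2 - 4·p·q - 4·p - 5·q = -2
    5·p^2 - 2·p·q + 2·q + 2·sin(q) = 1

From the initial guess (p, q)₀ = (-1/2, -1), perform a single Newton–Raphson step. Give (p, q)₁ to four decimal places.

At (-1/2, -1): F = (8.0000, -4.432942).
Jacobian J = [[-2·q^2 - 4·q - 4, -4·p·q - 4·p - 5], [10·p - 2·q, -2·p + 2·cos(q) + 2]].
At the point, J = [[-2.0000, -5.0000], [-3.0000, 4.080605]] (det J = -23.161209).
Solving J·Δ = −F gives Δ = (0.4525, 1.4190).
Then the next iterate is (p, q)₁ = (-0.0475, 0.4190).

(-0.0475, 0.4190)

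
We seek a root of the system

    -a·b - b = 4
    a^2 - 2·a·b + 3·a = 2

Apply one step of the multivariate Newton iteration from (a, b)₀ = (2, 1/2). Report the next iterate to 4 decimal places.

At (2, 1/2): F = (-5.5000, 6.0000).
Jacobian J = [[-b, -a - 1], [2·a - 2·b + 3, -2·a]].
At the point, J = [[-0.5000, -3.0000], [6.0000, -4.0000]] (det J = 20.0000).
Solving J·Δ = −F gives Δ = (-2.0000, -1.5000).
Then the next iterate is (a, b)₁ = (0.0000, -1.0000).

(0.0000, -1.0000)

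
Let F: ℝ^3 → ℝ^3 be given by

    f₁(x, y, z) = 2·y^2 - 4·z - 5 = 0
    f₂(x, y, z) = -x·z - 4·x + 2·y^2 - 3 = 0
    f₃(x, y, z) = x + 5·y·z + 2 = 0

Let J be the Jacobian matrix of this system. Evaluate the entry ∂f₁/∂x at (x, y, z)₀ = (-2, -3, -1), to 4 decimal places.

∂f₁/∂x = 0.
At (-2, -3, -1) this is 0.0000.

0.0000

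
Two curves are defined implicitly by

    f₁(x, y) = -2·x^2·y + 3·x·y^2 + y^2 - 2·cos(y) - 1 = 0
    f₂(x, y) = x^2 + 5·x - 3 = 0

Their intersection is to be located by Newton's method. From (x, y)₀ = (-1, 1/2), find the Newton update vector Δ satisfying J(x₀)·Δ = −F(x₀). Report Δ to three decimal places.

(2.333, 0.711)

At (-1, 1/2): F = (-4.25517, -7.000).
Jacobian J = [[-4·x·y + 3·y^2, -2·x^2 + 6·x·y + 2·y + 2·sin(y)], [2·x + 5, 0]].
At the point, J = [[2.750, -3.04115], [3.000, 0.000]] (det J = 9.12345).
Solving J·Δ = −F gives Δ = (2.333, 0.711).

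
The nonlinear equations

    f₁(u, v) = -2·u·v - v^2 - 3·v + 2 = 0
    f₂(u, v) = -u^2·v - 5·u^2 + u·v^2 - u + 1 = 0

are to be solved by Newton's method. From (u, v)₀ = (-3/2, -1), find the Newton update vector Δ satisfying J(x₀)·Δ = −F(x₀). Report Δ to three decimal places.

At (-3/2, -1): F = (1.000, -8.000).
Jacobian J = [[-2·v, -2·u - 2·v - 3], [-2·u·v - 10·u + v^2 - 1, -u^2 + 2·u·v]].
At the point, J = [[2.000, 2.000], [12.000, 0.750]] (det J = -22.500).
Solving J·Δ = −F gives Δ = (0.744, -1.244).

(0.744, -1.244)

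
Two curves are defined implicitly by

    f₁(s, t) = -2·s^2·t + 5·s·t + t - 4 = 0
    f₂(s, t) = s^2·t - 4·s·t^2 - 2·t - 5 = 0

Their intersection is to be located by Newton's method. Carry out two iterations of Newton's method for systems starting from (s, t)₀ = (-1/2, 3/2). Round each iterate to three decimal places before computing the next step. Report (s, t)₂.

(2.468, -0.952)

At (-1/2, 3/2): F = (-7.000, -3.125).
Jacobian J = [[-4·s·t + 5·t, -2·s^2 + 5·s + 1], [2·s·t - 4·t^2, s^2 - 8·s·t - 2]].
At the point, J = [[10.500, -2.000], [-10.500, 4.250]] (det J = 23.625).
Solving J·Δ = −F gives Δ = (1.524, 4.500).
Then the next iterate is (s, t)₁ = (1.024, 6.000).
Round to (1.024, 6.000) and repeat: F = (20.13709, -158.16454), J = [[5.424, 4.02285], [-131.712, -50.10342]].
Δ = (1.444, -6.952), so (s, t)₂ = (2.468, -0.952).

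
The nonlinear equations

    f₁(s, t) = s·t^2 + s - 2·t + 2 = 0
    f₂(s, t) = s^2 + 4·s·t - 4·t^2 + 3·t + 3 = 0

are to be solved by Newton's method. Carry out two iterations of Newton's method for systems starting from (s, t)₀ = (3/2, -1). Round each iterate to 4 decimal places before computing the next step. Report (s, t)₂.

At (3/2, -1): F = (7.0000, -7.7500).
Jacobian J = [[t^2 + 1, 2·s·t - 2], [2·s + 4·t, 4·s - 8·t + 3]].
At the point, J = [[2.0000, -5.0000], [-1.0000, 17.0000]] (det J = 29.0000).
Solving J·Δ = −F gives Δ = (-2.7672, 0.2931).
Then the next iterate is (s, t)₁ = (-1.2672, -0.7069).
Round to (-1.2672, -0.7069) and repeat: F = (1.513371, 4.069400), J = [[1.499708, -0.208433], [-5.3620, 3.5864]].
Δ = (-1.4729, -3.3367), so (s, t)₂ = (-2.7401, -4.0436).

(-2.7401, -4.0436)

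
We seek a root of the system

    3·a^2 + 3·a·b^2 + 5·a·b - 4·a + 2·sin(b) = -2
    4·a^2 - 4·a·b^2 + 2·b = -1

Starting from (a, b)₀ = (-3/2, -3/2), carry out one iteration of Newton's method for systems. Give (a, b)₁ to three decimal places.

(-0.503, -1.528)

At (-3/2, -3/2): F = (13.88001, 20.500).
Jacobian J = [[6·a + 3·b^2 + 5·b - 4, 6·a·b + 5·a + 2·cos(b)], [8·a - 4·b^2, -8·a·b + 2]].
At the point, J = [[-13.750, 6.14147], [-21.000, -16.000]] (det J = 348.97096).
Solving J·Δ = −F gives Δ = (0.997, -0.028).
Then the next iterate is (a, b)₁ = (-0.503, -1.528).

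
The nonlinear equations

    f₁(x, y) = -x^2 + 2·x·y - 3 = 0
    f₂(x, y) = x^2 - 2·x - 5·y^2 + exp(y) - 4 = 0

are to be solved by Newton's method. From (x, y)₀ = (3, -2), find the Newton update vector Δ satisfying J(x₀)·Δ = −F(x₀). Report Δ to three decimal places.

At (3, -2): F = (-24.000, -20.86466).
Jacobian J = [[-2·x + 2·y, 2·x], [2·x - 2, -10·y + exp(y)]].
At the point, J = [[-10.000, 6.000], [4.000, 20.13534]] (det J = -225.35335).
Solving J·Δ = −F gives Δ = (-1.589, 1.352).

(-1.589, 1.352)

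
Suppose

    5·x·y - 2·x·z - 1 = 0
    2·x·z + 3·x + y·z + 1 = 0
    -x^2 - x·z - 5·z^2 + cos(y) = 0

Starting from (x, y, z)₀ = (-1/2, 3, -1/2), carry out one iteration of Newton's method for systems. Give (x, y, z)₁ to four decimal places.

(0.2429, 4.2857, -0.1714)

At (-1/2, 3, -1/2): F = (-9.0000, -1.5000, -2.739992).
Jacobian J = [[5·y - 2·z, 5·x, -2·x], [2·z + 3, z, 2·x + y], [-2·x - z, -sin(y), -x - 10·z]].
At the point, J = [[16.0000, -2.5000, 1.0000], [2.0000, -0.5000, 2.0000], [1.5000, -0.141120, 5.5000]] (det J = -19.016400).
Solving J·Δ = −F gives Δ = (0.7429, 1.2857, 0.3286).
Then the next iterate is (x, y, z)₁ = (0.2429, 4.2857, -0.1714).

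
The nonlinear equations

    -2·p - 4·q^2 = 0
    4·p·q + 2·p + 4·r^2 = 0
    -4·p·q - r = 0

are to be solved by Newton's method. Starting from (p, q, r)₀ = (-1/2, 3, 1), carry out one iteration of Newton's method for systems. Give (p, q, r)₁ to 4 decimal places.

At (-1/2, 3, 1): F = (-35.0000, -3.0000, 5.0000).
Jacobian J = [[-2, -8·q, 0], [4·q + 2, 4·p, 8·r], [-4·q, -4·p, -1]].
At the point, J = [[-2.0000, -24.0000, 0.0000], [14.0000, -2.0000, 8.0000], [-12.0000, 2.0000, -1.0000]] (det J = 1996.0000).
Solving J·Δ = −F gives Δ = (0.1994, -1.4749, -0.3427).
Then the next iterate is (p, q, r)₁ = (-0.3006, 1.5251, 0.6573).

(-0.3006, 1.5251, 0.6573)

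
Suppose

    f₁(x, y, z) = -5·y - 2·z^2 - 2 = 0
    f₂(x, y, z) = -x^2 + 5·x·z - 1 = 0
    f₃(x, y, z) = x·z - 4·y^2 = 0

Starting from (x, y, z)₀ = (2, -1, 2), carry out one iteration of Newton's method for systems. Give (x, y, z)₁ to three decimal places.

(1.033, -0.528, 1.080)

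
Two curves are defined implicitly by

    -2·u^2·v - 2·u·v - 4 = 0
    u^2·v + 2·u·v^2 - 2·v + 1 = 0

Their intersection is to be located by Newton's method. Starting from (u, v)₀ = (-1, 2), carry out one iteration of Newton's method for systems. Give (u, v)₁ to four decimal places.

(0.0000, 1.4444)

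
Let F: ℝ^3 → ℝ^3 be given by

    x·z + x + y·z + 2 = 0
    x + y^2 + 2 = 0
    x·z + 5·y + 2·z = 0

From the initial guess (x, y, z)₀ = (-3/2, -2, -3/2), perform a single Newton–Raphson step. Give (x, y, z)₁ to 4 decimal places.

At (-3/2, -2, -3/2): F = (5.7500, 4.5000, -10.7500).
Jacobian J = [[z + 1, z, x + y], [1, 2·y, 0], [z, 5, x + 2]].
At the point, J = [[-0.5000, -1.5000, -3.5000], [1.0000, -4.0000, 0.0000], [-1.5000, 5.0000, 0.5000]] (det J = 5.2500).
Solving J·Δ = −F gives Δ = (-12.1190, -1.9048, 4.1905).
Then the next iterate is (x, y, z)₁ = (-13.6190, -3.9048, 2.6905).

(-13.6190, -3.9048, 2.6905)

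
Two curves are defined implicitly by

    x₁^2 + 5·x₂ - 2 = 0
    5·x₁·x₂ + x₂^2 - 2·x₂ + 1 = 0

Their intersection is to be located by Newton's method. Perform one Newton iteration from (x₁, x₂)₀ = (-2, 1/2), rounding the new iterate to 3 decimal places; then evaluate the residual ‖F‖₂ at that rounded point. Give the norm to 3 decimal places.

1.159

At (-2, 1/2): F = (4.500, -4.750).
Jacobian J = [[2·x₁, 5], [5·x₂, 5·x₁ + 2·x₂ - 2]].
At the point, J = [[-4.000, 5.000], [2.500, -11.000]] (det J = 31.500).
Solving J·Δ = −F gives Δ = (0.817, -0.246).
Then the next iterate is (x₁, x₂)₁ = (-1.183, 0.254).
Re-evaluating at (-1.183, 0.254): F = (0.66949, -0.94589), so ‖F‖₂ = 1.159.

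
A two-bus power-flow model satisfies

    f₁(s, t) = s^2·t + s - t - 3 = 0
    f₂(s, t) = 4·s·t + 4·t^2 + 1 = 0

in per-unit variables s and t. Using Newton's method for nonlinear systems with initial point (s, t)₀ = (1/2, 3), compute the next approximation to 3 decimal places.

(1.308, 0.973)

At (1/2, 3): F = (-4.750, 43.000).
Jacobian J = [[2·s·t + 1, s^2 - 1], [4·t, 4·s + 8·t]].
At the point, J = [[4.000, -0.750], [12.000, 26.000]] (det J = 113.000).
Solving J·Δ = −F gives Δ = (0.808, -2.027).
Then the next iterate is (s, t)₁ = (1.308, 0.973).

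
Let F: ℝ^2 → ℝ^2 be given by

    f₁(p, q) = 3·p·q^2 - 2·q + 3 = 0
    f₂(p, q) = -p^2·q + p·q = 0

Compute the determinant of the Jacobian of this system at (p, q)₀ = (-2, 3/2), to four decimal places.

J = [[3·q^2, 6·p·q - 2], [-2·p·q + q, -p^2 + p]].
At the point, J = [[6.7500, -20.0000], [7.5000, -6.0000]].
det J = 109.5000.

109.5000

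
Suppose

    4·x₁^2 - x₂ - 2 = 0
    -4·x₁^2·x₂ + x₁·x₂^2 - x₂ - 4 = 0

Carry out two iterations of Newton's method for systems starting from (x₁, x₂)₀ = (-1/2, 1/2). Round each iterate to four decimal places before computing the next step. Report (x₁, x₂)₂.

(-3.1432, 7.1500)

At (-1/2, 1/2): F = (-1.5000, -5.1250).
Jacobian J = [[8·x₁, -1], [-8·x₁·x₂ + x₂^2, -4·x₁^2 + 2·x₁·x₂ - 1]].
At the point, J = [[-4.0000, -1.0000], [2.2500, -2.5000]] (det J = 12.2500).
Solving J·Δ = −F gives Δ = (0.1122, -1.9490).
Then the next iterate is (x₁, x₂)₁ = (-0.3878, -1.4490).
Round to (-0.3878, -1.4490) and repeat: F = (0.050555, -2.493572), J = [[-3.1024, -1.0000], [-2.395777, -0.477711]].
Δ = (-2.7554, 8.5990), so (x₁, x₂)₂ = (-3.1432, 7.1500).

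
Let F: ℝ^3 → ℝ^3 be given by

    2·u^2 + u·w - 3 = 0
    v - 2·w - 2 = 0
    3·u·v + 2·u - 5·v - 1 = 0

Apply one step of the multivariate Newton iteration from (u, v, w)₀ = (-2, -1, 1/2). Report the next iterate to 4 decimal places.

At (-2, -1, 1/2): F = (4.0000, -4.0000, 6.0000).
Jacobian J = [[4·u + w, 0, u], [0, 1, -2], [3·v + 2, 3·u - 5, 0]].
At the point, J = [[-7.5000, 0.0000, -2.0000], [0.0000, 1.0000, -2.0000], [-1.0000, -11.0000, 0.0000]] (det J = 163.0000).
Solving J·Δ = −F gives Δ = (1.0061, 0.4540, -1.7730).
Then the next iterate is (u, v, w)₁ = (-0.9939, -0.5460, -1.2730).

(-0.9939, -0.5460, -1.2730)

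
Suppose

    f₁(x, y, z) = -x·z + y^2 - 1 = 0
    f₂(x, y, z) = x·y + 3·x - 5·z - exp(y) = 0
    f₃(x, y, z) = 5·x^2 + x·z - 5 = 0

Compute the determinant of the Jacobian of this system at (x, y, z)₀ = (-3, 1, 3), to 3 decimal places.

-220.645

J = [[-z, 2·y, -x], [y + 3, x - exp(y), -5], [10·x + z, 0, x]].
At the point, J = [[-3.000, 2.000, 3.000], [4.000, -5.71828, -5.000], [-27.000, 0.000, -3.000]].
det J = -220.645.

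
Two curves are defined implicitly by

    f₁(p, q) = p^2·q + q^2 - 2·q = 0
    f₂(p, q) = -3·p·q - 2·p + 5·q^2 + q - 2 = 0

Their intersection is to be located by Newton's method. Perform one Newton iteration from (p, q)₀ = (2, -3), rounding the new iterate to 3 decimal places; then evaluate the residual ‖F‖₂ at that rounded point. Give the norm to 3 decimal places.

At (2, -3): F = (3.000, 54.000).
Jacobian J = [[2·p·q, p^2 + 2·q - 2], [-3·q - 2, -3·p + 10·q + 1]].
At the point, J = [[-12.000, -4.000], [7.000, -35.000]] (det J = 448.000).
Solving J·Δ = −F gives Δ = (-0.248, 1.493).
Then the next iterate is (p, q)₁ = (1.752, -1.507).
Re-evaluating at (1.752, -1.507): F = (0.65931, 12.26504), so ‖F‖₂ = 12.283.

12.283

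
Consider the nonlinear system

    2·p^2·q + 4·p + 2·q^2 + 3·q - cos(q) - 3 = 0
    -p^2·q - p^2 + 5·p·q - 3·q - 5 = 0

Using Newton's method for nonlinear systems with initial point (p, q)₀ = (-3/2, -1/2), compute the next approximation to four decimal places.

(0.5393, -0.7286)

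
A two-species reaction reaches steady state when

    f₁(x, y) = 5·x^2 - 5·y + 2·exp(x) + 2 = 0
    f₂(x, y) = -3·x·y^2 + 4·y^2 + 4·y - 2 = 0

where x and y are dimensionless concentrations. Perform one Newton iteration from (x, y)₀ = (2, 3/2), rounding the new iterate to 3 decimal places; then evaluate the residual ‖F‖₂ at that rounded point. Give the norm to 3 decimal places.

At (2, 3/2): F = (29.27811, -0.500).
Jacobian J = [[10·x + 2·exp(x), -5], [-3·y^2, -6·x·y + 8·y + 4]].
At the point, J = [[34.77811, -5.000], [-6.750, -2.000]] (det J = -103.30622).
Solving J·Δ = −F gives Δ = (-0.591, 1.745).
Then the next iterate is (x, y)₁ = (1.409, 3.245).
Re-evaluating at (1.409, 3.245): F = (3.88513, 8.58968), so ‖F‖₂ = 9.427.

9.427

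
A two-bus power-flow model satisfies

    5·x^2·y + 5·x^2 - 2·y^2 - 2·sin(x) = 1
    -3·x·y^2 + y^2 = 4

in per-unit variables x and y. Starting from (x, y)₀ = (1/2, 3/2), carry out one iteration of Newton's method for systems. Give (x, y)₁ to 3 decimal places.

At (1/2, 3/2): F = (-3.33385, -5.125).
Jacobian J = [[10·x·y + 10·x - 2·cos(x), 5·x^2 - 4·y], [-3·y^2, -6·x·y + 2·y]].
At the point, J = [[10.74483, -4.750], [-6.750, -1.500]] (det J = -48.17975).
Solving J·Δ = −F gives Δ = (-0.401, -1.610).
Then the next iterate is (x, y)₁ = (0.099, -0.110).

(0.099, -0.110)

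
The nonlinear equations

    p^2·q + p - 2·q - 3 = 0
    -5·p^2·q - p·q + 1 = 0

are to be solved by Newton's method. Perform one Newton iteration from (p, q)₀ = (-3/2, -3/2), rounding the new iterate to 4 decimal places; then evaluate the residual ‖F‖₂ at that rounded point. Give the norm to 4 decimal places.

3.2430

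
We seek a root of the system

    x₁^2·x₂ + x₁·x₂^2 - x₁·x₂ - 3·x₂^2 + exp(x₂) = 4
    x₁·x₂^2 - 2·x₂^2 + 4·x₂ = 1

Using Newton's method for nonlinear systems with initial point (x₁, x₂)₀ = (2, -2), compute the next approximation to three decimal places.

At (2, -2): F = (-11.86466, -9.000).
Jacobian J = [[2·x₁·x₂ + x₂^2 - x₂, x₁^2 + 2·x₁·x₂ - x₁ - 6·x₂ + exp(x₂)], [x₂^2, 2·x₁·x₂ - 4·x₂ + 4]].
At the point, J = [[-2.000, 6.13534], [4.000, 4.000]] (det J = -32.54134).
Solving J·Δ = −F gives Δ = (0.238, 2.012).
Then the next iterate is (x₁, x₂)₁ = (2.238, 0.012).

(2.238, 0.012)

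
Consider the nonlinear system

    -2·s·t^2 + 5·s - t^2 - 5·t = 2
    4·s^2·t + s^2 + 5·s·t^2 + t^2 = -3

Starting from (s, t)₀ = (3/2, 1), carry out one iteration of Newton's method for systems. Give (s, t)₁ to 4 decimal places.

(0.8942, 0.5910)

At (3/2, 1): F = (-3.5000, 22.7500).
Jacobian J = [[-2·t^2 + 5, -4·s·t - 2·t - 5], [8·s·t + 2·s + 5·t^2, 4·s^2 + 10·s·t + 2·t]].
At the point, J = [[3.0000, -13.0000], [20.0000, 26.0000]] (det J = 338.0000).
Solving J·Δ = −F gives Δ = (-0.6058, -0.4090).
Then the next iterate is (s, t)₁ = (0.8942, 0.5910).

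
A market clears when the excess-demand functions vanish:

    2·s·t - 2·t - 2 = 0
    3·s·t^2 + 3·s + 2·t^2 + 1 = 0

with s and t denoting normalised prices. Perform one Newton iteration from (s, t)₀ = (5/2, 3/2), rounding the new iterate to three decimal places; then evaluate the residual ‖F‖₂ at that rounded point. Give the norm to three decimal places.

At (5/2, 3/2): F = (2.500, 29.875).
Jacobian J = [[2·t, 2·s - 2], [3·t^2 + 3, 6·s·t + 4·t]].
At the point, J = [[3.000, 3.000], [9.750, 28.500]] (det J = 56.250).
Solving J·Δ = −F gives Δ = (0.327, -1.160).
Then the next iterate is (s, t)₁ = (2.827, 0.340).
Re-evaluating at (2.827, 0.340): F = (-0.75764, 10.69260), so ‖F‖₂ = 10.719.

10.719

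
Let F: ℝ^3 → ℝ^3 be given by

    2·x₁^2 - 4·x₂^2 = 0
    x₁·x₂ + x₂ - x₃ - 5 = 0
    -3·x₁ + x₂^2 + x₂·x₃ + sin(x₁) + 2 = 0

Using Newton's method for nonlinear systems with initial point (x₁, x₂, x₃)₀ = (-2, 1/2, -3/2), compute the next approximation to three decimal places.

(0.436, -2.622, -1.160)

At (-2, 1/2, -3/2): F = (7.000, -4.000, 6.59070).
Jacobian J = [[4·x₁, -8·x₂, 0], [x₂, x₁ + 1, -1], [cos(x₁) - 3, 2·x₂ + x₃, x₂]].
At the point, J = [[-8.000, -4.000, 0.000], [0.500, -1.000, -1.000], [-3.41615, -0.500, 0.500]] (det J = -4.66459).
Solving J·Δ = −F gives Δ = (2.436, -3.122, 0.340).
Then the next iterate is (x₁, x₂, x₃)₁ = (0.436, -2.622, -1.160).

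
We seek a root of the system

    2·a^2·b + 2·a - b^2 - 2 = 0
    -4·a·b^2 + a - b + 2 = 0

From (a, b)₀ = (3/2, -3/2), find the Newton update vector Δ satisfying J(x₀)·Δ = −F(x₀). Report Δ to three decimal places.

(-1.225, -0.076)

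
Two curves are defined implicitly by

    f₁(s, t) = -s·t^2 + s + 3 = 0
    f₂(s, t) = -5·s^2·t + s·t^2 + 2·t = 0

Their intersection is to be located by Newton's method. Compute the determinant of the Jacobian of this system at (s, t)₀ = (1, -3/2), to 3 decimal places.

J = [[-t^2 + 1, -2·s·t], [-10·s·t + t^2, -5·s^2 + 2·s·t + 2]].
At the point, J = [[-1.250, 3.000], [17.250, -6.000]].
det J = -44.250.

-44.250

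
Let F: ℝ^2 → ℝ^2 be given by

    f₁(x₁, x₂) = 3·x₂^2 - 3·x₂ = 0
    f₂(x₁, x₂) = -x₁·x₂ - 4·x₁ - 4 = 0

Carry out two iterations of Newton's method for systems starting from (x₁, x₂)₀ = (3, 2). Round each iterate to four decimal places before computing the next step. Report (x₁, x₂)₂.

At (3, 2): F = (6.0000, -22.0000).
Jacobian J = [[0, 6·x₂ - 3], [-x₂ - 4, -x₁]].
At the point, J = [[0.0000, 9.0000], [-6.0000, -3.0000]] (det J = 54.0000).
Solving J·Δ = −F gives Δ = (-3.3333, -0.6667).
Then the next iterate is (x₁, x₂)₁ = (-0.3333, 1.3333).
Round to (-0.3333, 1.3333) and repeat: F = (1.333167, -2.222411), J = [[0.0000, 4.9998], [-5.3333, 0.3333]].
Δ = (-0.4334, -0.2666), so (x₁, x₂)₂ = (-0.7667, 1.0667).

(-0.7667, 1.0667)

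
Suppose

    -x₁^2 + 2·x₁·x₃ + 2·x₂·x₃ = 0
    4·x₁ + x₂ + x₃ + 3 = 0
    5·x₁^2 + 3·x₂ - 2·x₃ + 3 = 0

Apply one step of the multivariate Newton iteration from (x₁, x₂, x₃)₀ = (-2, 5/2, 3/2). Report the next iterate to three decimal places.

At (-2, 5/2, 3/2): F = (-2.500, -1.000, 27.500).
Jacobian J = [[-2·x₁ + 2·x₃, 2·x₃, 2·x₁ + 2·x₂], [4, 1, 1], [10·x₁, 3, -2]].
At the point, J = [[7.000, 3.000, 1.000], [4.000, 1.000, 1.000], [-20.000, 3.000, -2.000]] (det J = -39.000).
Solving J·Δ = −F gives Δ = (1.500, -1.500, -3.500).
Then the next iterate is (x₁, x₂, x₃)₁ = (-0.500, 1.000, -2.000).

(-0.500, 1.000, -2.000)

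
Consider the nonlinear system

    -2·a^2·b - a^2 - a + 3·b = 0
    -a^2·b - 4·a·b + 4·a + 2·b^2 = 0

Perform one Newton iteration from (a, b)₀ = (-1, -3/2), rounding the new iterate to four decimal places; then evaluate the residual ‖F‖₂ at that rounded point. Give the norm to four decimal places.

At (-1, -3/2): F = (-1.5000, -4.0000).
Jacobian J = [[-4·a·b - 2·a - 1, -2·a^2 + 3], [-2·a·b - 4·b + 4, -a^2 - 4·a + 4·b]].
At the point, J = [[-5.0000, 1.0000], [7.0000, -3.0000]] (det J = 8.0000).
Solving J·Δ = −F gives Δ = (-1.0625, -3.8125).
Then the next iterate is (a, b)₁ = (-2.0625, -5.3125).
Re-evaluating at (-2.0625, -5.3125): F = (27.068848, 26.966064), so ‖F‖₂ = 38.2085.

38.2085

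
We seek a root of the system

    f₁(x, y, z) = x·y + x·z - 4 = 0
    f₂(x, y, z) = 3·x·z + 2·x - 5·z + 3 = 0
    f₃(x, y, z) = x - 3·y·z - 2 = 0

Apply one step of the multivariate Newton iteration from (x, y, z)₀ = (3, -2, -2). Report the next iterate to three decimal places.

(0.667, 2.806, -4.583)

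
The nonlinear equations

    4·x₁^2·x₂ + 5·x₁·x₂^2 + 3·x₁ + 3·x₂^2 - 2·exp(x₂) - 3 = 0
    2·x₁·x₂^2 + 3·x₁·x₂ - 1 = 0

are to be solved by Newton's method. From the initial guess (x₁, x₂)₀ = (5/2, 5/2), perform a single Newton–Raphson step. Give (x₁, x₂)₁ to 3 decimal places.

(1.900, 1.362)

At (5/2, 5/2): F = (139.51001, 49.000).
Jacobian J = [[8·x₁·x₂ + 5·x₂^2 + 3, 4·x₁^2 + 10·x₁·x₂ + 6·x₂ - 2·exp(x₂)], [2·x₂^2 + 3·x₂, 4·x₁·x₂ + 3·x₁]].
At the point, J = [[84.250, 78.13501], [20.000, 32.500]] (det J = 1175.42476).
Solving J·Δ = −F gives Δ = (-0.600, -1.138).
Then the next iterate is (x₁, x₂)₁ = (1.900, 1.362).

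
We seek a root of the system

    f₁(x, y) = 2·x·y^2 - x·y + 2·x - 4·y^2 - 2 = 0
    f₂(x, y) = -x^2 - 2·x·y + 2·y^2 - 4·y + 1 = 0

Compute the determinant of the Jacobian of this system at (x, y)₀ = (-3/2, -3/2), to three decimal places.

J = [[2·y^2 - y + 2, 4·x·y - x - 8·y], [-2·x - 2·y, -2·x + 4·y - 4]].
At the point, J = [[8.000, 22.500], [6.000, -7.000]].
det J = -191.000.

-191.000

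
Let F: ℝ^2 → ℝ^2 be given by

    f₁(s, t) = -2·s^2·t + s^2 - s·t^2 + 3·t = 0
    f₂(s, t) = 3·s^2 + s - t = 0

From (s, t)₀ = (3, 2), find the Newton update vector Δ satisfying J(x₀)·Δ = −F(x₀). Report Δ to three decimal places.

(-1.475, -0.021)

At (3, 2): F = (-33.000, 28.000).
Jacobian J = [[-4·s·t + 2·s - t^2, -2·s^2 - 2·s·t + 3], [6·s + 1, -1]].
At the point, J = [[-22.000, -27.000], [19.000, -1.000]] (det J = 535.000).
Solving J·Δ = −F gives Δ = (-1.475, -0.021).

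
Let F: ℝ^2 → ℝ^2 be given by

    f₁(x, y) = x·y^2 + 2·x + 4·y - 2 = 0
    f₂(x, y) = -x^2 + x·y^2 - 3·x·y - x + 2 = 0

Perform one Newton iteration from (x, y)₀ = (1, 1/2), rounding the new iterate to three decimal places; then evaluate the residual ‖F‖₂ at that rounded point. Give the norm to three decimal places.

At (1, 1/2): F = (2.250, -1.250).
Jacobian J = [[y^2 + 2, 2·x·y + 4], [-2·x + y^2 - 3·y - 1, 2·x·y - 3·x]].
At the point, J = [[2.250, 5.000], [-4.250, -2.000]] (det J = 16.750).
Solving J·Δ = −F gives Δ = (-0.104, -0.403).
Then the next iterate is (x, y)₁ = (0.896, 0.097).
Re-evaluating at (0.896, 0.097): F = (0.18843, 0.04888), so ‖F‖₂ = 0.195.

0.195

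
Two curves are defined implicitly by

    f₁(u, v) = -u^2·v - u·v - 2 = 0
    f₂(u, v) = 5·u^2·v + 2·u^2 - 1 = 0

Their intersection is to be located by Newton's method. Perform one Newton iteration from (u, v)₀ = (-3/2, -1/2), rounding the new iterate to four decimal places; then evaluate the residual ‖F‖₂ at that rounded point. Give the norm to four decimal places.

At (-3/2, -1/2): F = (-1.6250, -2.1250).
Jacobian J = [[-2·u·v - v, -u^2 - u], [10·u·v + 4·u, 5·u^2]].
At the point, J = [[-1.0000, -0.7500], [1.5000, 11.2500]] (det J = -10.1250).
Solving J·Δ = −F gives Δ = (-1.9630, 0.4506).
Then the next iterate is (u, v)₁ = (-3.4630, -0.0494).
Re-evaluating at (-3.4630, -0.0494): F = (-1.578649, 20.022623), so ‖F‖₂ = 20.0848.

20.0848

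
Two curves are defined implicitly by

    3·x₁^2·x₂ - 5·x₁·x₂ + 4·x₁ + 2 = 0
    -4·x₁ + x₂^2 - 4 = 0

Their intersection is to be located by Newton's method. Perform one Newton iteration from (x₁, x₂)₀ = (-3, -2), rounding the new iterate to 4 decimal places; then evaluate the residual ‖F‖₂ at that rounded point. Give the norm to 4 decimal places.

At (-3, -2): F = (-94.0000, 12.0000).
Jacobian J = [[6·x₁·x₂ - 5·x₂ + 4, 3·x₁^2 - 5·x₁], [-4, 2·x₂]].
At the point, J = [[50.0000, 42.0000], [-4.0000, -4.0000]] (det J = -32.0000).
Solving J·Δ = −F gives Δ = (-4.0000, 7.0000).
Then the next iterate is (x₁, x₂)₁ = (-7.0000, 5.0000).
Re-evaluating at (-7.0000, 5.0000): F = (884.0000, 49.0000), so ‖F‖₂ = 885.3570.

885.3570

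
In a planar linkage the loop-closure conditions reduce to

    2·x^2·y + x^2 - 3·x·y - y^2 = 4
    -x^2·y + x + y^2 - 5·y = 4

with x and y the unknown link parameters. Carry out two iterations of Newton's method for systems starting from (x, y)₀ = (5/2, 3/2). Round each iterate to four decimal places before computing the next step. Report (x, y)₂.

At (5/2, 3/2): F = (7.5000, -16.1250).
Jacobian J = [[4·x·y + 2·x - 3·y, 2·x^2 - 3·x - 2·y], [-2·x·y + 1, -x^2 + 2·y - 5]].
At the point, J = [[15.5000, 2.0000], [-6.5000, -8.2500]] (det J = -114.8750).
Solving J·Δ = −F gives Δ = (-0.2579, -1.7514).
Then the next iterate is (x, y)₁ = (2.2421, -0.2514).
Round to (2.2421, -0.2514) and repeat: F = (0.127220, 0.826093), J = [[2.983744, 3.830525], [2.127328, -10.529812]].
Δ = (-0.1138, 0.0555), so (x, y)₂ = (2.1283, -0.1959).

(2.1283, -0.1959)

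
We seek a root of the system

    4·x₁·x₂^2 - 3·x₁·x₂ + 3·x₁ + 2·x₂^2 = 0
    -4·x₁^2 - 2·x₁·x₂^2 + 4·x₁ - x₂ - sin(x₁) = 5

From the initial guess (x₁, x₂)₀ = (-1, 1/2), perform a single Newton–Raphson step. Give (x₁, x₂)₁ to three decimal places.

(0.201, -0.502)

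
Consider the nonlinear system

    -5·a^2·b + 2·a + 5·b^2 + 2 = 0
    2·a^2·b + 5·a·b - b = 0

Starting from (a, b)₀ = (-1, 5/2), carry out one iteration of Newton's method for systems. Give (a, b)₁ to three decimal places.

(-0.209, 0.494)

At (-1, 5/2): F = (18.750, -10.000).
Jacobian J = [[-10·a·b + 2, -5·a^2 + 10·b], [4·a·b + 5·b, 2·a^2 + 5·a - 1]].
At the point, J = [[27.000, 20.000], [2.500, -4.000]] (det J = -158.000).
Solving J·Δ = −F gives Δ = (0.791, -2.006).
Then the next iterate is (a, b)₁ = (-0.209, 0.494).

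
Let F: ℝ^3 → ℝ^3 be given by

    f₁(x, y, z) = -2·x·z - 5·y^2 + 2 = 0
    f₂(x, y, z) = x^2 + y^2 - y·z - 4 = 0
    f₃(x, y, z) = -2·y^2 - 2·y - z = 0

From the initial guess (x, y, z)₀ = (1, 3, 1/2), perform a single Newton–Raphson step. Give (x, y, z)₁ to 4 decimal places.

At (1, 3, 1/2): F = (-44.0000, 4.5000, -24.5000).
Jacobian J = [[-2·z, -10·y, -2·x], [2·x, 2·y - z, -y], [0, -4·y - 2, -1]].
At the point, J = [[-1.0000, -30.0000, -2.0000], [2.0000, 5.5000, -3.0000], [0.0000, -14.0000, -1.0000]] (det J = 43.5000).
Solving J·Δ = −F gives Δ = (9.0460, -2.0230, 3.8218).
Then the next iterate is (x, y, z)₁ = (10.0460, 0.9770, 4.3218).

(10.0460, 0.9770, 4.3218)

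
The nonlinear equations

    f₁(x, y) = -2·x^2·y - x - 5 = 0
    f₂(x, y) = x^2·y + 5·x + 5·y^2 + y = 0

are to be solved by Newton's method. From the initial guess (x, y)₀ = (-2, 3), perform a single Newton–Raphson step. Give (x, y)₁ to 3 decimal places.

(-1.272, 1.717)

At (-2, 3): F = (-27.000, 50.000).
Jacobian J = [[-4·x·y - 1, -2·x^2], [2·x·y + 5, x^2 + 10·y + 1]].
At the point, J = [[23.000, -8.000], [-7.000, 35.000]] (det J = 749.000).
Solving J·Δ = −F gives Δ = (0.728, -1.283).
Then the next iterate is (x, y)₁ = (-1.272, 1.717).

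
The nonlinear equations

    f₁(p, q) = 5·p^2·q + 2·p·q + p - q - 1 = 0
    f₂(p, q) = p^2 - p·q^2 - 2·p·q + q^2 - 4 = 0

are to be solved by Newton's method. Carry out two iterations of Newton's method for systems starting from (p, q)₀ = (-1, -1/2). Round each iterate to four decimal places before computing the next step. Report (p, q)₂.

(-2.8098, 4.5439)

At (-1, -1/2): F = (-3.0000, -3.5000).
Jacobian J = [[10·p·q + 2·q + 1, 5·p^2 + 2·p - 1], [2·p - q^2 - 2·q, -2·p·q - 2·p + 2·q]].
At the point, J = [[5.0000, 2.0000], [-1.2500, 0.0000]] (det J = 2.5000).
Solving J·Δ = −F gives Δ = (-2.8000, 8.5000).
Then the next iterate is (p, q)₁ = (-3.8000, 8.0000).
Round to (-3.8000, 8.0000) and repeat: F = (504.0000, 378.4400), J = [[-287.0000, 63.6000], [-87.6000, 84.4000]].
Δ = (0.9902, -3.4561), so (p, q)₂ = (-2.8098, 4.5439).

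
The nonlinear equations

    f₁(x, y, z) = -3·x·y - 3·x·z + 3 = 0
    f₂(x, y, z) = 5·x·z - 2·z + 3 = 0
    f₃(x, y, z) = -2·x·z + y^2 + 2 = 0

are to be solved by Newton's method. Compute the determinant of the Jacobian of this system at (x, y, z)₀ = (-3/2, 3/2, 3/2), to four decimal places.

-128.2500

J = [[-3·y - 3·z, -3·x, -3·x], [5·z, 0, 5·x - 2], [-2·z, 2·y, -2·x]].
At the point, J = [[-9.0000, 4.5000, 4.5000], [7.5000, 0.0000, -9.5000], [-3.0000, 3.0000, 3.0000]].
det J = -128.2500.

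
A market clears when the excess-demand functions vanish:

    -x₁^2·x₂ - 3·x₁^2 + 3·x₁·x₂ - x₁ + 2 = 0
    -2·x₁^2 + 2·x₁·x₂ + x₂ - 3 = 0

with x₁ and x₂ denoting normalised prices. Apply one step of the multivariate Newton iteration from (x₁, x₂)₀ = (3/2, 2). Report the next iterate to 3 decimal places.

(1.271, 1.761)

At (3/2, 2): F = (-1.750, 0.500).
Jacobian J = [[-2·x₁·x₂ - 6·x₁ + 3·x₂ - 1, -x₁^2 + 3·x₁], [-4·x₁ + 2·x₂, 2·x₁ + 1]].
At the point, J = [[-10.000, 2.250], [-2.000, 4.000]] (det J = -35.500).
Solving J·Δ = −F gives Δ = (-0.229, -0.239).
Then the next iterate is (x₁, x₂)₁ = (1.271, 1.761).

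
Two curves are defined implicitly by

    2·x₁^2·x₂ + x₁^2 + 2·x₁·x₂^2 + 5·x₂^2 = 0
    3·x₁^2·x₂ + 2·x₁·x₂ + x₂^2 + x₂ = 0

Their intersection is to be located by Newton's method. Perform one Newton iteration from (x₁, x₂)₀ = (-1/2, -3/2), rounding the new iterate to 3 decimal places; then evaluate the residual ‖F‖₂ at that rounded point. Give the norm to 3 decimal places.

13.574

At (-1/2, -3/2): F = (8.500, 1.125).
Jacobian J = [[4·x₁·x₂ + 2·x₁ + 2·x₂^2, 2·x₁^2 + 4·x₁·x₂ + 10·x₂], [6·x₁·x₂ + 2·x₂, 3·x₁^2 + 2·x₁ + 2·x₂ + 1]].
At the point, J = [[6.500, -11.500], [1.500, -2.250]] (det J = 2.625).
Solving J·Δ = −F gives Δ = (2.357, 2.071).
Then the next iterate is (x₁, x₂)₁ = (1.857, 0.571).
Re-evaluating at (1.857, 0.571): F = (10.22770, 8.92493), so ‖F‖₂ = 13.574.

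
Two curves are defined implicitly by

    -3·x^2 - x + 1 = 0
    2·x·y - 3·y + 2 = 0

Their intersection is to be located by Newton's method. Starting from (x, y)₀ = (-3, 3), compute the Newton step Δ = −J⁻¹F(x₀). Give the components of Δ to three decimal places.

At (-3, 3): F = (-23.000, -25.000).
Jacobian J = [[-6·x - 1, 0], [2·y, 2·x - 3]].
At the point, J = [[17.000, 0.000], [6.000, -9.000]] (det J = -153.000).
Solving J·Δ = −F gives Δ = (1.353, -1.876).

(1.353, -1.876)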